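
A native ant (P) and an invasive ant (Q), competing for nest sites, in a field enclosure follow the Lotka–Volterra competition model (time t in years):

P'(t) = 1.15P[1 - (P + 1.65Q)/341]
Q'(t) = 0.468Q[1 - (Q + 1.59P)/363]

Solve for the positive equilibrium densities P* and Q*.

P* ≈ 159, Q* ≈ 110

Setting both brackets to zero gives the nullclines P + 1.65Q = 341 and 1.59P + Q = 363.
Substituting Q = 363 - 1.59P into the first: P(1 - 1.65·1.59) = 341 - 1.65·363.
So P* = -258/-1.62 = 159, and then Q* = 363 - 1.59·159 = 110.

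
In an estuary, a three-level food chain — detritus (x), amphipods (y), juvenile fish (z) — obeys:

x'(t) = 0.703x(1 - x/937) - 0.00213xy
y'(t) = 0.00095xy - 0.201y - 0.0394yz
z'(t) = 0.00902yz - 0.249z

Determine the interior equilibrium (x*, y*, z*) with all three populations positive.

From dz/dt = 0: 0.00902y* = 0.249, so y* = 27.6.
From dx/dt = 0: 0.703(1 - x*/937) = 0.00213·27.6, giving x* = 937·(1 - 0.0836) = 859.
From dy/dt = 0: 0.00095·859 - 0.201 = 0.0394z*, so z* = 0.615/0.0394 = 15.6.

x* ≈ 859, y* ≈ 27.6, z* ≈ 15.6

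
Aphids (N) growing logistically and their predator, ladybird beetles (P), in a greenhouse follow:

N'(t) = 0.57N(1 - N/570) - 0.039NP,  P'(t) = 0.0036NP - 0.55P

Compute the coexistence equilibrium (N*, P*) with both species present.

N* ≈ 153, P* ≈ 10.7

From dP/dt = 0 with P > 0: 0.0036N* = 0.55, so N* = 153.
Substitute into dN/dt = 0: 0.57(1 - 153/570) = 0.039P*.
The bracket is 0.732, giving P* = 0.417/0.039 = 10.7.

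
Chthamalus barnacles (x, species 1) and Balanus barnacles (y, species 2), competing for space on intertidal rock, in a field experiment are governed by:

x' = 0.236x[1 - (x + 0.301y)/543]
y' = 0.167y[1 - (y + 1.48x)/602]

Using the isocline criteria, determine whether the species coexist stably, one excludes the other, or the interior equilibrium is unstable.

Compare the nullcline intercepts: K1/α12 = 543/0.301 = 1800 > K2 = 602; K2/α21 = 602/1.48 = 407 < K1 = 543.
Since the inequalities point opposite ways, species 1 can invade but species 2 cannot.

species 1 excludes species 2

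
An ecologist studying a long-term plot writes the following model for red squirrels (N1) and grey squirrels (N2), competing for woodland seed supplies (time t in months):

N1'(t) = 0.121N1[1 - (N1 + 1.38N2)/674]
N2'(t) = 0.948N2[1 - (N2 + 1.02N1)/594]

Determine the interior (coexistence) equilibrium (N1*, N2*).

N1* ≈ 358, N2* ≈ 229

Setting both brackets to zero gives the nullclines N1 + 1.38N2 = 674 and 1.02N1 + N2 = 594.
Substituting N2 = 594 - 1.02N1 into the first: N1(1 - 1.38·1.02) = 674 - 1.38·594.
So N1* = -146/-0.408 = 358, and then N2* = 594 - 1.02·358 = 229.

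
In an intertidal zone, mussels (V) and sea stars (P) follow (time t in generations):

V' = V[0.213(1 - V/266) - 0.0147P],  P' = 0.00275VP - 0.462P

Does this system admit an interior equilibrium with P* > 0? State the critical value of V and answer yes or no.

Threshold V = 168; K > 168, so yes, the predator persists.

The predator equation gives dP/dt > 0 only when V > 0.462/0.00275 = 168.
Without the predator, V → K = 266. Since 266 > 168, the predator can invade and persist.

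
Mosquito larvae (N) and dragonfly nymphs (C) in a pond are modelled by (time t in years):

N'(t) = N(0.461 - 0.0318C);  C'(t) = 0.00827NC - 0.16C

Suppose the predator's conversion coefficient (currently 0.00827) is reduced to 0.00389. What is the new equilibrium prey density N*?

N* ≈ 41.1

At the interior fixed point, setting dC/dt = 0 with C > 0 fixes N* = (predator death rate)/(NC coefficient) — independent of the other coefficients.
With the change, N* = 0.16/0.00389 = 41.1; it rises from 19.3.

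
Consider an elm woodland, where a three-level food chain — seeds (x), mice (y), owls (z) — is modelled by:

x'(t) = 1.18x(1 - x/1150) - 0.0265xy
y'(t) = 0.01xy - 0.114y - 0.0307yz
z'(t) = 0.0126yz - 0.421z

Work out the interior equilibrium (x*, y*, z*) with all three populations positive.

From dz/dt = 0: 0.0126y* = 0.421, so y* = 33.4.
From dx/dt = 0: 1.18(1 - x*/1150) = 0.0265·33.4, giving x* = 1150·(1 - 0.75) = 287.
From dy/dt = 0: 0.01·287 - 0.114 = 0.0307z*, so z* = 2.76/0.0307 = 89.8.

x* ≈ 287, y* ≈ 33.4, z* ≈ 89.8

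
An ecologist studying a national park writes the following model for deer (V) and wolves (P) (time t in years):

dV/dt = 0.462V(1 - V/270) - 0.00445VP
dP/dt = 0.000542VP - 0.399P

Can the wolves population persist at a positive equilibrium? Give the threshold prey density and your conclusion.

The predator equation gives dP/dt > 0 only when V > 0.399/0.000542 = 736.
Without the predator, V → K = 270. Since 270 < 736, the predator cannot invade.

Threshold V = 736; K < 736, so no, the predator goes extinct.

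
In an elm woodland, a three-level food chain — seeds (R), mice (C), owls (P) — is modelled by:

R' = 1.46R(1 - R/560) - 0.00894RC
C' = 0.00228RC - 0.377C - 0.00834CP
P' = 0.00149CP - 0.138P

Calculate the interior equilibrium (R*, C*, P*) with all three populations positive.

R* ≈ 242, C* ≈ 92.6, P* ≈ 21.1

From dP/dt = 0: 0.00149C* = 0.138, so C* = 92.6.
From dR/dt = 0: 1.46(1 - R*/560) = 0.00894·92.6, giving R* = 560·(1 - 0.567) = 242.
From dC/dt = 0: 0.00228·242 - 0.377 = 0.00834P*, so P* = 0.176/0.00834 = 21.1.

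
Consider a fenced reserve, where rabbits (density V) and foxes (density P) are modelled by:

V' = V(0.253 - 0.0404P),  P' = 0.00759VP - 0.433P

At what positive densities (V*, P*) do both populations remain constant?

V* ≈ 57, P* ≈ 6.26

Set dP/dt = 0 with P > 0: 0.00759V - 0.433 = 0, so V* = 0.433/0.00759 = 57.
Set dV/dt = 0 with V > 0: 0.253 - 0.0404P = 0, so P* = 0.253/0.0404 = 6.26.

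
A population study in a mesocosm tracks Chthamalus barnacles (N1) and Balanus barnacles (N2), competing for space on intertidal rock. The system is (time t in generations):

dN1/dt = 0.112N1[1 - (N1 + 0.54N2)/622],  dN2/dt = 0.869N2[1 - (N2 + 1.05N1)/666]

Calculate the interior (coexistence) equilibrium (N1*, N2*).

Setting both brackets to zero gives the nullclines N1 + 0.54N2 = 622 and 1.05N1 + N2 = 666.
Substituting N2 = 666 - 1.05N1 into the first: N1(1 - 0.54·1.05) = 622 - 0.54·666.
So N1* = 262/0.433 = 606, and then N2* = 666 - 1.05·606 = 29.8.

N1* ≈ 606, N2* ≈ 29.8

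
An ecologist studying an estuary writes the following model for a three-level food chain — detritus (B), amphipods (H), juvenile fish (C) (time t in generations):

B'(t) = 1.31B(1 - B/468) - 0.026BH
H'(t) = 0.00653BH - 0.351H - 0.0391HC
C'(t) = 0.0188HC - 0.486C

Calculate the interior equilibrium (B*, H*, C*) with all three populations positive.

B* ≈ 228, H* ≈ 25.9, C* ≈ 29.1

From dC/dt = 0: 0.0188H* = 0.486, so H* = 25.9.
From dB/dt = 0: 1.31(1 - B*/468) = 0.026·25.9, giving B* = 468·(1 - 0.513) = 228.
From dH/dt = 0: 0.00653·228 - 0.351 = 0.0391C*, so C* = 1.14/0.0391 = 29.1.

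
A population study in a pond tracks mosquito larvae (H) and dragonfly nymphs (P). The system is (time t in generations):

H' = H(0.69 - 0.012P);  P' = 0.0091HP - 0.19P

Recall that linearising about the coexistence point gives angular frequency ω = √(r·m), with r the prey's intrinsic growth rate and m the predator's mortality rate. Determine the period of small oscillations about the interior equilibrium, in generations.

T ≈ 17.4 generations

Here r = 0.69 and m = 0.19, so r·m = 0.131.
ω = √0.131 = 0.362 per generation, hence T = 2π/ω ≈ 17.4 generations.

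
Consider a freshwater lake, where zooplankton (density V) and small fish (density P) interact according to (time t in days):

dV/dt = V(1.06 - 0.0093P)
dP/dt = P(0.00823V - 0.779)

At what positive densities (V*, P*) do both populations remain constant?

V* ≈ 94.7, P* ≈ 114

Set dP/dt = 0 with P > 0: 0.00823V - 0.779 = 0, so V* = 0.779/0.00823 = 94.7.
Set dV/dt = 0 with V > 0: 1.06 - 0.0093P = 0, so P* = 1.06/0.0093 = 114.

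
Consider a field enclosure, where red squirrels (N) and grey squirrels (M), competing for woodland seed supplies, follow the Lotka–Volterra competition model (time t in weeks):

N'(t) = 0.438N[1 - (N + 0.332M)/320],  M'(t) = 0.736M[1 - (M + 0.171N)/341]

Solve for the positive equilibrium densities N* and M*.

Setting both brackets to zero gives the nullclines N + 0.332M = 320 and 0.171N + M = 341.
Substituting M = 341 - 0.171N into the first: N(1 - 0.332·0.171) = 320 - 0.332·341.
So N* = 207/0.943 = 219, and then M* = 341 - 0.171·219 = 304.

N* ≈ 219, M* ≈ 304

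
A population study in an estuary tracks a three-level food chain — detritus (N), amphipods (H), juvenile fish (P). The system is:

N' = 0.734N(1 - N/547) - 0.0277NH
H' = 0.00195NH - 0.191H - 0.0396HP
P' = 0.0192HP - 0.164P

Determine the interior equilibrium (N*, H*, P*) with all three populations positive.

N* ≈ 371, H* ≈ 8.54, P* ≈ 13.4

From dP/dt = 0: 0.0192H* = 0.164, so H* = 8.54.
From dN/dt = 0: 0.734(1 - N*/547) = 0.0277·8.54, giving N* = 547·(1 - 0.322) = 371.
From dH/dt = 0: 0.00195·371 - 0.191 = 0.0396P*, so P* = 0.532/0.0396 = 13.4.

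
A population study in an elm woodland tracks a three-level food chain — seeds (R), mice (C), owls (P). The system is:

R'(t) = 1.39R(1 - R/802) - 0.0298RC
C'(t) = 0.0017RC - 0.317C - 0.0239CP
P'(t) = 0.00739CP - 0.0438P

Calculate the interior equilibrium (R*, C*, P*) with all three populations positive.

From dP/dt = 0: 0.00739C* = 0.0438, so C* = 5.93.
From dR/dt = 0: 1.39(1 - R*/802) = 0.0298·5.93, giving R* = 802·(1 - 0.127) = 700.
From dC/dt = 0: 0.0017·700 - 0.317 = 0.0239P*, so P* = 0.873/0.0239 = 36.5.

R* ≈ 700, C* ≈ 5.93, P* ≈ 36.5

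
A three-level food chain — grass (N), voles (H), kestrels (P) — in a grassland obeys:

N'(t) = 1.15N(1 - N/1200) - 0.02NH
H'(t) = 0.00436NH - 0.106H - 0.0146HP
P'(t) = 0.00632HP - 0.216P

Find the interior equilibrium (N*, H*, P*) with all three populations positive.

From dP/dt = 0: 0.00632H* = 0.216, so H* = 34.2.
From dN/dt = 0: 1.15(1 - N*/1200) = 0.02·34.2, giving N* = 1200·(1 - 0.594) = 487.
From dH/dt = 0: 0.00436·487 - 0.106 = 0.0146P*, so P* = 2.02/0.0146 = 138.

N* ≈ 487, H* ≈ 34.2, P* ≈ 138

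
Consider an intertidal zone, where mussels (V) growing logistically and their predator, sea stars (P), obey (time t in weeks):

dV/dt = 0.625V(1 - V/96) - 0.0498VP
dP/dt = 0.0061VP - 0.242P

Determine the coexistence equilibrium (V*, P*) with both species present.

V* ≈ 39.7, P* ≈ 7.36

From dP/dt = 0 with P > 0: 0.0061V* = 0.242, so V* = 39.7.
Substitute into dV/dt = 0: 0.625(1 - 39.7/96) = 0.0498P*.
The bracket is 0.587, giving P* = 0.367/0.0498 = 7.36.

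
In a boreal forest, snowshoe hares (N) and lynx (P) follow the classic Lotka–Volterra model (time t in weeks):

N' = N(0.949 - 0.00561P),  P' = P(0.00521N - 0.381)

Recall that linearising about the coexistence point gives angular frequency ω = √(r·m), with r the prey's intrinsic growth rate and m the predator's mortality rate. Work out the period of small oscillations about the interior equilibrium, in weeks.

T ≈ 10.4 weeks

Here r = 0.949 and m = 0.381, so r·m = 0.362.
ω = √0.362 = 0.601 per week, hence T = 2π/ω ≈ 10.4 weeks.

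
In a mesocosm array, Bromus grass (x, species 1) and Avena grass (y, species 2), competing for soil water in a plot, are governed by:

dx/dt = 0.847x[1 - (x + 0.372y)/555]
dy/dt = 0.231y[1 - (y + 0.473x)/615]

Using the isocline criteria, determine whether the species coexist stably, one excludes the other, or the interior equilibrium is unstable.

stable coexistence

Compare the nullcline intercepts: K1/α12 = 555/0.372 = 1490 > K2 = 615; K2/α21 = 615/0.473 = 1300 > K1 = 555.
Since both inequalities hold, each species can invade when rare, so the interior equilibrium is stable.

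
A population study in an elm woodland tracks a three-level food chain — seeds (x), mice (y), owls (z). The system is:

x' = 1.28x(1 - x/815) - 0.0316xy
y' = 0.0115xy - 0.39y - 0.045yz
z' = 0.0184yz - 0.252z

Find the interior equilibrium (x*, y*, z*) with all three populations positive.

From dz/dt = 0: 0.0184y* = 0.252, so y* = 13.7.
From dx/dt = 0: 1.28(1 - x*/815) = 0.0316·13.7, giving x* = 815·(1 - 0.338) = 539.
From dy/dt = 0: 0.0115·539 - 0.39 = 0.045z*, so z* = 5.81/0.045 = 129.

x* ≈ 539, y* ≈ 13.7, z* ≈ 129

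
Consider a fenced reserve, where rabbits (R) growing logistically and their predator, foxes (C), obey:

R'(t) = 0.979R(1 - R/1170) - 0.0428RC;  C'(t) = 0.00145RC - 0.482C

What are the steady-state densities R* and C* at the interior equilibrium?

From dC/dt = 0 with C > 0: 0.00145R* = 0.482, so R* = 332.
Substitute into dR/dt = 0: 0.979(1 - 332/1170) = 0.0428C*.
The bracket is 0.716, giving C* = 0.701/0.0428 = 16.4.

R* ≈ 332, C* ≈ 16.4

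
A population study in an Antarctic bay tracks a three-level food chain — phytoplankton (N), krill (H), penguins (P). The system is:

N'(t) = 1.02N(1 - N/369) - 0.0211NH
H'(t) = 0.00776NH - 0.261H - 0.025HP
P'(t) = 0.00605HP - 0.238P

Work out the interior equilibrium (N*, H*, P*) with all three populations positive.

From dP/dt = 0: 0.00605H* = 0.238, so H* = 39.3.
From dN/dt = 0: 1.02(1 - N*/369) = 0.0211·39.3, giving N* = 369·(1 - 0.814) = 68.7.
From dH/dt = 0: 0.00776·68.7 - 0.261 = 0.025P*, so P* = 0.272/0.025 = 10.9.

N* ≈ 68.7, H* ≈ 39.3, P* ≈ 10.9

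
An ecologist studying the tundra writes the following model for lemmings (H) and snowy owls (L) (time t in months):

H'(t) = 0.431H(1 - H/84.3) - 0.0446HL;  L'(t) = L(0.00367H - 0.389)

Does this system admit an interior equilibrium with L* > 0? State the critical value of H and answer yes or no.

The predator equation gives dL/dt > 0 only when H > 0.389/0.00367 = 106.
Without the predator, H → K = 84.3. Since 84.3 < 106, the predator cannot invade.

Threshold H = 106; K < 106, so no, the predator goes extinct.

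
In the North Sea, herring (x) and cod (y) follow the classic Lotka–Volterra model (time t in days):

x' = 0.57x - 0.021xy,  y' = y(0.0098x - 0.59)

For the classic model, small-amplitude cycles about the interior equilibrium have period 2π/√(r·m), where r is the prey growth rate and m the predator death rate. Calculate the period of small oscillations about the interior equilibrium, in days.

T ≈ 10.8 days

Here r = 0.57 and m = 0.59, so r·m = 0.336.
ω = √0.336 = 0.58 per day, hence T = 2π/ω ≈ 10.8 days.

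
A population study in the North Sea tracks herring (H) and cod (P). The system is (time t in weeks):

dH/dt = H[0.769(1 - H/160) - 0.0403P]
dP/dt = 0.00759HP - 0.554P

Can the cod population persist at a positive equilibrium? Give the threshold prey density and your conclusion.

The predator equation gives dP/dt > 0 only when H > 0.554/0.00759 = 73.
Without the predator, H → K = 160. Since 160 > 73, the predator can invade and persist.

Threshold H = 73; K > 73, so yes, the predator persists.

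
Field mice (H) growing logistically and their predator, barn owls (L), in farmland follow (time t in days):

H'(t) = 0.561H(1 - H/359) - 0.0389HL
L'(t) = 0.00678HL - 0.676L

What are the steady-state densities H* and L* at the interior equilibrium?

H* ≈ 99.7, L* ≈ 10.4

From dL/dt = 0 with L > 0: 0.00678H* = 0.676, so H* = 99.7.
Substitute into dH/dt = 0: 0.561(1 - 99.7/359) = 0.0389L*.
The bracket is 0.722, giving L* = 0.405/0.0389 = 10.4.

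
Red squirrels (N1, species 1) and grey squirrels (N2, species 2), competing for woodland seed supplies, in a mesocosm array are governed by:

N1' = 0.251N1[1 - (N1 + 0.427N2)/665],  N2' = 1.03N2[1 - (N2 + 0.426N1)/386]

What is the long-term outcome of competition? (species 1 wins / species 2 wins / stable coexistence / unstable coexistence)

Compare the nullcline intercepts: K1/α12 = 665/0.427 = 1560 > K2 = 386; K2/α21 = 386/0.426 = 906 > K1 = 665.
Since both inequalities hold, each species can invade when rare, so the interior equilibrium is stable.

stable coexistence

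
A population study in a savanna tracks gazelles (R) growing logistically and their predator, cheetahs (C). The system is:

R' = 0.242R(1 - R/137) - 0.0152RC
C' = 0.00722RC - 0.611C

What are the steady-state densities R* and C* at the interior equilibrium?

From dC/dt = 0 with C > 0: 0.00722R* = 0.611, so R* = 84.6.
Substitute into dR/dt = 0: 0.242(1 - 84.6/137) = 0.0152C*.
The bracket is 0.382, giving C* = 0.0925/0.0152 = 6.09.

R* ≈ 84.6, C* ≈ 6.09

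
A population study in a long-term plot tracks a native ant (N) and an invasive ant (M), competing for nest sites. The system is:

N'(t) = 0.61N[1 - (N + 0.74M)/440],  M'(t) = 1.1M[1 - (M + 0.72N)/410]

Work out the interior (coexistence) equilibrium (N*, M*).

N* ≈ 292, M* ≈ 199

Setting both brackets to zero gives the nullclines N + 0.74M = 440 and 0.72N + M = 410.
Substituting M = 410 - 0.72N into the first: N(1 - 0.74·0.72) = 440 - 0.74·410.
So N* = 137/0.467 = 292, and then M* = 410 - 0.72·292 = 199.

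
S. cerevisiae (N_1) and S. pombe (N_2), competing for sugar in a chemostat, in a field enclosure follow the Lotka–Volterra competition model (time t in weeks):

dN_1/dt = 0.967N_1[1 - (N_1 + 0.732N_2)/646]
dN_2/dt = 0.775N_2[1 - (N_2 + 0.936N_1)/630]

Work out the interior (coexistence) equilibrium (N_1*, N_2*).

N_1* ≈ 587, N_2* ≈ 80.5

Setting both brackets to zero gives the nullclines N_1 + 0.732N_2 = 646 and 0.936N_1 + N_2 = 630.
Substituting N_2 = 630 - 0.936N_1 into the first: N_1(1 - 0.732·0.936) = 646 - 0.732·630.
So N_1* = 185/0.315 = 587, and then N_2* = 630 - 0.936·587 = 80.5.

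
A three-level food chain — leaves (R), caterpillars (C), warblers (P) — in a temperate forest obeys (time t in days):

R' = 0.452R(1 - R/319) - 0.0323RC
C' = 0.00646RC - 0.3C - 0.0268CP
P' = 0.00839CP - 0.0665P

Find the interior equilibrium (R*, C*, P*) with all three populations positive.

From dP/dt = 0: 0.00839C* = 0.0665, so C* = 7.93.
From dR/dt = 0: 0.452(1 - R*/319) = 0.0323·7.93, giving R* = 319·(1 - 0.566) = 138.
From dC/dt = 0: 0.00646·138 - 0.3 = 0.0268P*, so P* = 0.594/0.0268 = 22.1.

R* ≈ 138, C* ≈ 7.93, P* ≈ 22.1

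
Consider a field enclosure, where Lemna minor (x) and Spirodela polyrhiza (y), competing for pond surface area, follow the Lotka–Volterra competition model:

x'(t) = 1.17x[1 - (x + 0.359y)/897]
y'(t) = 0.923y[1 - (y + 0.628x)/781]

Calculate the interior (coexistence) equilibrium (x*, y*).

Setting both brackets to zero gives the nullclines x + 0.359y = 897 and 0.628x + y = 781.
Substituting y = 781 - 0.628x into the first: x(1 - 0.359·0.628) = 897 - 0.359·781.
So x* = 617/0.775 = 796, and then y* = 781 - 0.628·796 = 281.

x* ≈ 796, y* ≈ 281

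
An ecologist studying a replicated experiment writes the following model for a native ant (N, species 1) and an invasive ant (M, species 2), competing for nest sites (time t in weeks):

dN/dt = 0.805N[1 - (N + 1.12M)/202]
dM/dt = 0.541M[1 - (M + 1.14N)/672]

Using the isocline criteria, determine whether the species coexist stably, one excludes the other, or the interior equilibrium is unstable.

species 2 excludes species 1

Compare the nullcline intercepts: K1/α12 = 202/1.12 = 180 < K2 = 672; K2/α21 = 672/1.14 = 589 > K1 = 202.
Since the inequalities point opposite ways, species 2 can invade but species 1 cannot.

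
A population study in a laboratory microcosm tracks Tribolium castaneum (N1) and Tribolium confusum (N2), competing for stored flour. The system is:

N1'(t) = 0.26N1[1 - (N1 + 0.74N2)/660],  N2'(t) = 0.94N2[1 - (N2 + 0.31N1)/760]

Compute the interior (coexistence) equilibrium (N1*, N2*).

N1* ≈ 127, N2* ≈ 721

Setting both brackets to zero gives the nullclines N1 + 0.74N2 = 660 and 0.31N1 + N2 = 760.
Substituting N2 = 760 - 0.31N1 into the first: N1(1 - 0.74·0.31) = 660 - 0.74·760.
So N1* = 97.6/0.771 = 127, and then N2* = 760 - 0.31·127 = 721.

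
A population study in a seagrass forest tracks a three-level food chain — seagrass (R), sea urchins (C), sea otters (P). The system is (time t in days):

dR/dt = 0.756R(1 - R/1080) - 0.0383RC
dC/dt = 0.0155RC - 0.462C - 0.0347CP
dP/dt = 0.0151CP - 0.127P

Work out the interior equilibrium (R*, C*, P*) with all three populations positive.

R* ≈ 620, C* ≈ 8.41, P* ≈ 264

From dP/dt = 0: 0.0151C* = 0.127, so C* = 8.41.
From dR/dt = 0: 0.756(1 - R*/1080) = 0.0383·8.41, giving R* = 1080·(1 - 0.426) = 620.
From dC/dt = 0: 0.0155·620 - 0.462 = 0.0347P*, so P* = 9.15/0.0347 = 264.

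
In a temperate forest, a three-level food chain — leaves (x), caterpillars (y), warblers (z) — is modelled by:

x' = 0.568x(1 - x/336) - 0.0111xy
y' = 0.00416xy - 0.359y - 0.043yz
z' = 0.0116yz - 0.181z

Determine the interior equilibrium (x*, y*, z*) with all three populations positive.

x* ≈ 234, y* ≈ 15.6, z* ≈ 14.2

From dz/dt = 0: 0.0116y* = 0.181, so y* = 15.6.
From dx/dt = 0: 0.568(1 - x*/336) = 0.0111·15.6, giving x* = 336·(1 - 0.305) = 234.
From dy/dt = 0: 0.00416·234 - 0.359 = 0.043z*, so z* = 0.613/0.043 = 14.2.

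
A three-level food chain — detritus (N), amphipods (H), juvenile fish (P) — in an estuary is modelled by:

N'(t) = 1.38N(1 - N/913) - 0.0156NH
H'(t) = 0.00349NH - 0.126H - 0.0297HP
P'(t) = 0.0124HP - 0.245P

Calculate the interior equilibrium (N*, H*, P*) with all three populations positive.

From dP/dt = 0: 0.0124H* = 0.245, so H* = 19.8.
From dN/dt = 0: 1.38(1 - N*/913) = 0.0156·19.8, giving N* = 913·(1 - 0.223) = 709.
From dH/dt = 0: 0.00349·709 - 0.126 = 0.0297P*, so P* = 2.35/0.0297 = 79.1.

N* ≈ 709, H* ≈ 19.8, P* ≈ 79.1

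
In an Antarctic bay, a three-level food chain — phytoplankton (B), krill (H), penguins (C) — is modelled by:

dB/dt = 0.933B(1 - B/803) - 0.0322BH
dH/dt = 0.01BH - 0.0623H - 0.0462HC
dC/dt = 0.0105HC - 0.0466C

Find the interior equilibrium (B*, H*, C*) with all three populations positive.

From dC/dt = 0: 0.0105H* = 0.0466, so H* = 4.44.
From dB/dt = 0: 0.933(1 - B*/803) = 0.0322·4.44, giving B* = 803·(1 - 0.153) = 680.
From dH/dt = 0: 0.01·680 - 0.0623 = 0.0462C*, so C* = 6.74/0.0462 = 146.

B* ≈ 680, H* ≈ 4.44, C* ≈ 146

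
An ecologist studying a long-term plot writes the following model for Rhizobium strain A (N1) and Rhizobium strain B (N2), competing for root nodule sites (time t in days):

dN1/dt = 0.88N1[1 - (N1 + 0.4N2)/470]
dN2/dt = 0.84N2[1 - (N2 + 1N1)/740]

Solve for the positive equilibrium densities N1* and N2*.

Setting both brackets to zero gives the nullclines N1 + 0.4N2 = 470 and 1N1 + N2 = 740.
Substituting N2 = 740 - 1N1 into the first: N1(1 - 0.4·1) = 470 - 0.4·740.
So N1* = 174/0.6 = 290, and then N2* = 740 - 1·290 = 450.

N1* ≈ 290, N2* ≈ 450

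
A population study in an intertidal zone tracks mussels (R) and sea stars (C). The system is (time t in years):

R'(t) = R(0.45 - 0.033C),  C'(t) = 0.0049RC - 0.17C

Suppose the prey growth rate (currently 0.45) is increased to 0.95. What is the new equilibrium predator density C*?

C* ≈ 28.8

At the interior fixed point, setting dR/dt = 0 with R > 0 fixes C* = (prey growth rate)/(RC coefficient) — independent of the other coefficients.
With the change, C* = 0.95/0.033 = 28.8; it rises from 13.6.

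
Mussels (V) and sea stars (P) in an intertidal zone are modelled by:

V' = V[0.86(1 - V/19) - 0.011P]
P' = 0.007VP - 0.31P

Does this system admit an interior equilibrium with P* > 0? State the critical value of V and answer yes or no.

The predator equation gives dP/dt > 0 only when V > 0.31/0.007 = 44.3.
Without the predator, V → K = 19. Since 19 < 44.3, the predator cannot invade.

Threshold V = 44.3; K < 44.3, so no, the predator goes extinct.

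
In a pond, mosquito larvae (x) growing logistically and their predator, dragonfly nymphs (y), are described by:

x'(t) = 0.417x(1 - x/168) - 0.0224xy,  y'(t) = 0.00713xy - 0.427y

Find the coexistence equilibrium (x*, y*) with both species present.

x* ≈ 59.9, y* ≈ 12

From dy/dt = 0 with y > 0: 0.00713x* = 0.427, so x* = 59.9.
Substitute into dx/dt = 0: 0.417(1 - 59.9/168) = 0.0224y*.
The bracket is 0.644, giving y* = 0.268/0.0224 = 12.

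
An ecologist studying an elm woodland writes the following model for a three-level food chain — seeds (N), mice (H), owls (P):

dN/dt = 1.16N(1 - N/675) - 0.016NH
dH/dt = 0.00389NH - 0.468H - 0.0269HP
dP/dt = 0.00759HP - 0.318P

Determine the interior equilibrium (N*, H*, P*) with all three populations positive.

From dP/dt = 0: 0.00759H* = 0.318, so H* = 41.9.
From dN/dt = 0: 1.16(1 - N*/675) = 0.016·41.9, giving N* = 675·(1 - 0.578) = 285.
From dH/dt = 0: 0.00389·285 - 0.468 = 0.0269P*, so P* = 0.64/0.0269 = 23.8.

N* ≈ 285, H* ≈ 41.9, P* ≈ 23.8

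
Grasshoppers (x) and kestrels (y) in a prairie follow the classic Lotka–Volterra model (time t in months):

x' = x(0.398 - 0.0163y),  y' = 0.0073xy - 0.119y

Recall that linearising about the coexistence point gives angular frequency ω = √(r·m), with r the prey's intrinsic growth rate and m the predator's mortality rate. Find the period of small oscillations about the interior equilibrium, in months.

T ≈ 28.9 months

Here r = 0.398 and m = 0.119, so r·m = 0.0474.
ω = √0.0474 = 0.218 per month, hence T = 2π/ω ≈ 28.9 months.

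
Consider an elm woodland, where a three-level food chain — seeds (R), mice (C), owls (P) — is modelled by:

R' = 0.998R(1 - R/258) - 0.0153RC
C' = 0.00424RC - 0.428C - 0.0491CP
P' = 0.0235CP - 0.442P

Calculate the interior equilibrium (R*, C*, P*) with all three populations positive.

R* ≈ 184, C* ≈ 18.8, P* ≈ 7.14

From dP/dt = 0: 0.0235C* = 0.442, so C* = 18.8.
From dR/dt = 0: 0.998(1 - R*/258) = 0.0153·18.8, giving R* = 258·(1 - 0.288) = 184.
From dC/dt = 0: 0.00424·184 - 0.428 = 0.0491P*, so P* = 0.35/0.0491 = 7.14.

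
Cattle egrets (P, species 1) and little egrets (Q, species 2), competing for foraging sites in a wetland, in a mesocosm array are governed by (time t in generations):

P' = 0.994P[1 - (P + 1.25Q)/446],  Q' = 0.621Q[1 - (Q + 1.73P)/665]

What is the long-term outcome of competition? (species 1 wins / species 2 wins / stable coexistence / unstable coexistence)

Compare the nullcline intercepts: K1/α12 = 446/1.25 = 357 < K2 = 665; K2/α21 = 665/1.73 = 384 < K1 = 446.
Since both are reversed, neither can invade when rare; the interior point is a saddle.

unstable coexistence (outcome depends on initial conditions)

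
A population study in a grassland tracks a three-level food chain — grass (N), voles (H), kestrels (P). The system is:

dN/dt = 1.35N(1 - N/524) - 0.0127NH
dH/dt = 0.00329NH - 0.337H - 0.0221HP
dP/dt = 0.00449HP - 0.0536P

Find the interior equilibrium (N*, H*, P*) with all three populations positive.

From dP/dt = 0: 0.00449H* = 0.0536, so H* = 11.9.
From dN/dt = 0: 1.35(1 - N*/524) = 0.0127·11.9, giving N* = 524·(1 - 0.112) = 465.
From dH/dt = 0: 0.00329·465 - 0.337 = 0.0221P*, so P* = 1.19/0.0221 = 54.

N* ≈ 465, H* ≈ 11.9, P* ≈ 54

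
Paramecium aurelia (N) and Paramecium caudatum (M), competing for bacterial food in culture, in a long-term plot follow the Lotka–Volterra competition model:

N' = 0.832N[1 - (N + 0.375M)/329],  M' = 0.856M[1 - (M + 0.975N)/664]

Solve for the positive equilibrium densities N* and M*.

N* ≈ 126, M* ≈ 541

Setting both brackets to zero gives the nullclines N + 0.375M = 329 and 0.975N + M = 664.
Substituting M = 664 - 0.975N into the first: N(1 - 0.375·0.975) = 329 - 0.375·664.
So N* = 80/0.634 = 126, and then M* = 664 - 0.975·126 = 541.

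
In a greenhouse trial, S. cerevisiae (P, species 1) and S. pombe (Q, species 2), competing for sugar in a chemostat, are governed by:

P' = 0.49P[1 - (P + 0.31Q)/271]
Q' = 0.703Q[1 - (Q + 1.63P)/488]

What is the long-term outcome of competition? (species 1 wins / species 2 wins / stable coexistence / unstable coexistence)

Compare the nullcline intercepts: K1/α12 = 271/0.31 = 874 > K2 = 488; K2/α21 = 488/1.63 = 299 > K1 = 271.
Since both inequalities hold, each species can invade when rare, so the interior equilibrium is stable.

stable coexistence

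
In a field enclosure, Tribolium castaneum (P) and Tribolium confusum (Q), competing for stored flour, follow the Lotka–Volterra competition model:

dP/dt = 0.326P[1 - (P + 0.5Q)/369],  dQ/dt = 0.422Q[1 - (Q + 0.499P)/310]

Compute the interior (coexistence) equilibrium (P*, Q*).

Setting both brackets to zero gives the nullclines P + 0.5Q = 369 and 0.499P + Q = 310.
Substituting Q = 310 - 0.499P into the first: P(1 - 0.5·0.499) = 369 - 0.5·310.
So P* = 214/0.75 = 285, and then Q* = 310 - 0.499·285 = 168.

P* ≈ 285, Q* ≈ 168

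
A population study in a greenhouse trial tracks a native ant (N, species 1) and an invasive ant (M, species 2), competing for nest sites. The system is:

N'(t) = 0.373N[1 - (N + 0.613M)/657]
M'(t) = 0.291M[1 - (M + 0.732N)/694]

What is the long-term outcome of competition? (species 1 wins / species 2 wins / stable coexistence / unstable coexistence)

stable coexistence

Compare the nullcline intercepts: K1/α12 = 657/0.613 = 1070 > K2 = 694; K2/α21 = 694/0.732 = 948 > K1 = 657.
Since both inequalities hold, each species can invade when rare, so the interior equilibrium is stable.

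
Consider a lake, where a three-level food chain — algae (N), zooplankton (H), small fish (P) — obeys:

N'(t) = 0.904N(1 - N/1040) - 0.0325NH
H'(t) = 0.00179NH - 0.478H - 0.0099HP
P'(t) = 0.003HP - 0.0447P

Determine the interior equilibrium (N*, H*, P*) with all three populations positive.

N* ≈ 483, H* ≈ 14.9, P* ≈ 39

From dP/dt = 0: 0.003H* = 0.0447, so H* = 14.9.
From dN/dt = 0: 0.904(1 - N*/1040) = 0.0325·14.9, giving N* = 1040·(1 - 0.536) = 483.
From dH/dt = 0: 0.00179·483 - 0.478 = 0.0099P*, so P* = 0.386/0.0099 = 39.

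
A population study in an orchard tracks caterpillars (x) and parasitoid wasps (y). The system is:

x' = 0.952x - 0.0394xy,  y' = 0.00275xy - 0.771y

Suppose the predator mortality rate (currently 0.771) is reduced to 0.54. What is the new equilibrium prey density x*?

x* ≈ 196

At the interior fixed point, setting dy/dt = 0 with y > 0 fixes x* = (predator death rate)/(xy coefficient) — independent of the other coefficients.
With the change, x* = 0.54/0.00275 = 196; it falls from 280.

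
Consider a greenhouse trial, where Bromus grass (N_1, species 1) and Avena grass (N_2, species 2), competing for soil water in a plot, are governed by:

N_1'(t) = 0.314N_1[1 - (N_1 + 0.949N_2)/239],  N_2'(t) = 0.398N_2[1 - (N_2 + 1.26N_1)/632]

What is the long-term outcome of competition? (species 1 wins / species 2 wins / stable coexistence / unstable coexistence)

species 2 excludes species 1

Compare the nullcline intercepts: K1/α12 = 239/0.949 = 252 < K2 = 632; K2/α21 = 632/1.26 = 502 > K1 = 239.
Since the inequalities point opposite ways, species 2 can invade but species 1 cannot.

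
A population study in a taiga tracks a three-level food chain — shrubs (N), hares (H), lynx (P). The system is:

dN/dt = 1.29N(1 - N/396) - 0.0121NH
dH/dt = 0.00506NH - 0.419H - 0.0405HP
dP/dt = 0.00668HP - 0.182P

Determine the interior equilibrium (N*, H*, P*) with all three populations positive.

From dP/dt = 0: 0.00668H* = 0.182, so H* = 27.2.
From dN/dt = 0: 1.29(1 - N*/396) = 0.0121·27.2, giving N* = 396·(1 - 0.256) = 295.
From dH/dt = 0: 0.00506·295 - 0.419 = 0.0405P*, so P* = 1.07/0.0405 = 26.5.

N* ≈ 295, H* ≈ 27.2, P* ≈ 26.5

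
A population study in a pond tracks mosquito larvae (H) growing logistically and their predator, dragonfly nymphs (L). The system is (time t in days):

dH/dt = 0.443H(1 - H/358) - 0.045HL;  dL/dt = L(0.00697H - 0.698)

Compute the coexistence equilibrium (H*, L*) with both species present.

H* ≈ 100, L* ≈ 7.09

From dL/dt = 0 with L > 0: 0.00697H* = 0.698, so H* = 100.
Substitute into dH/dt = 0: 0.443(1 - 100/358) = 0.045L*.
The bracket is 0.72, giving L* = 0.319/0.045 = 7.09.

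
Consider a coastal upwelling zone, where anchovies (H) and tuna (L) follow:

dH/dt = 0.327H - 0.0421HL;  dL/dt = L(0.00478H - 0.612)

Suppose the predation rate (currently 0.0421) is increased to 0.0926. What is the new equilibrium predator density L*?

At the interior fixed point, setting dH/dt = 0 with H > 0 fixes L* = (prey growth rate)/(HL coefficient) — independent of the other coefficients.
With the change, L* = 0.327/0.0926 = 3.53; it falls from 7.77.

L* ≈ 3.53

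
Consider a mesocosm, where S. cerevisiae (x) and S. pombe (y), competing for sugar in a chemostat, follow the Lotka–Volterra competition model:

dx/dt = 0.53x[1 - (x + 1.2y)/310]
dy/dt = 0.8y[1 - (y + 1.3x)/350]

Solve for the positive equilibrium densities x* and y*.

Setting both brackets to zero gives the nullclines x + 1.2y = 310 and 1.3x + y = 350.
Substituting y = 350 - 1.3x into the first: x(1 - 1.2·1.3) = 310 - 1.2·350.
So x* = -110/-0.56 = 196, and then y* = 350 - 1.3·196 = 94.6.

x* ≈ 196, y* ≈ 94.6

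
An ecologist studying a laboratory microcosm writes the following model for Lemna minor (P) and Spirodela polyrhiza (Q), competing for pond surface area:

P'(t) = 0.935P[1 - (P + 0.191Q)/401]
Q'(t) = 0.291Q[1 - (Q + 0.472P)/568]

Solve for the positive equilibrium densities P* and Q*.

P* ≈ 321, Q* ≈ 416

Setting both brackets to zero gives the nullclines P + 0.191Q = 401 and 0.472P + Q = 568.
Substituting Q = 568 - 0.472P into the first: P(1 - 0.191·0.472) = 401 - 0.191·568.
So P* = 293/0.91 = 321, and then Q* = 568 - 0.472·321 = 416.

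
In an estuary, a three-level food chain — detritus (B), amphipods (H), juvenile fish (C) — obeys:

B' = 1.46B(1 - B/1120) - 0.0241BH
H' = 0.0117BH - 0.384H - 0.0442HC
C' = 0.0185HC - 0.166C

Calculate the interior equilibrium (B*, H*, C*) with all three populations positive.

From dC/dt = 0: 0.0185H* = 0.166, so H* = 8.97.
From dB/dt = 0: 1.46(1 - B*/1120) = 0.0241·8.97, giving B* = 1120·(1 - 0.148) = 954.
From dH/dt = 0: 0.0117·954 - 0.384 = 0.0442C*, so C* = 10.8/0.0442 = 244.

B* ≈ 954, H* ≈ 8.97, C* ≈ 244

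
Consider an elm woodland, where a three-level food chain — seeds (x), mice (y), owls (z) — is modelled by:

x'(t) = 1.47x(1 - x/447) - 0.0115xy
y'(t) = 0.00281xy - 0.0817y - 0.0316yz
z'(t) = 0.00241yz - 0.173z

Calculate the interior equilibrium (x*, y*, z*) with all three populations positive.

x* ≈ 196, y* ≈ 71.8, z* ≈ 14.8

From dz/dt = 0: 0.00241y* = 0.173, so y* = 71.8.
From dx/dt = 0: 1.47(1 - x*/447) = 0.0115·71.8, giving x* = 447·(1 - 0.562) = 196.
From dy/dt = 0: 0.00281·196 - 0.0817 = 0.0316z*, so z* = 0.469/0.0316 = 14.8.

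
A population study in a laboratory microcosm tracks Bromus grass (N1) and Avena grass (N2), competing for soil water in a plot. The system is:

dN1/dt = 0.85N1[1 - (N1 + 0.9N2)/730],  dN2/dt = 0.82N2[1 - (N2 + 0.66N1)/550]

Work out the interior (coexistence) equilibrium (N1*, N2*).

Setting both brackets to zero gives the nullclines N1 + 0.9N2 = 730 and 0.66N1 + N2 = 550.
Substituting N2 = 550 - 0.66N1 into the first: N1(1 - 0.9·0.66) = 730 - 0.9·550.
So N1* = 235/0.406 = 579, and then N2* = 550 - 0.66·579 = 168.

N1* ≈ 579, N2* ≈ 168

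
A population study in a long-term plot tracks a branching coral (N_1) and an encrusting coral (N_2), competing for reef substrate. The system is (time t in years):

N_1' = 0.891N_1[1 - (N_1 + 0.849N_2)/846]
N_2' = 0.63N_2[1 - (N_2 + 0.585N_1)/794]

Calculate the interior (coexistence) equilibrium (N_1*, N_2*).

Setting both brackets to zero gives the nullclines N_1 + 0.849N_2 = 846 and 0.585N_1 + N_2 = 794.
Substituting N_2 = 794 - 0.585N_1 into the first: N_1(1 - 0.849·0.585) = 846 - 0.849·794.
So N_1* = 172/0.503 = 342, and then N_2* = 794 - 0.585·342 = 594.

N_1* ≈ 342, N_2* ≈ 594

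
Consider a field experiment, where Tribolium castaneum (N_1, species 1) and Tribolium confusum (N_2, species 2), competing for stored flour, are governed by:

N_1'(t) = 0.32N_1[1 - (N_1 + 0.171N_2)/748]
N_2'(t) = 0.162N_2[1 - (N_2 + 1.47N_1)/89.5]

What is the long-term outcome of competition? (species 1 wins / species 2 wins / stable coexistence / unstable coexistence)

Compare the nullcline intercepts: K1/α12 = 748/0.171 = 4370 > K2 = 89.5; K2/α21 = 89.5/1.47 = 60.9 < K1 = 748.
Since the inequalities point opposite ways, species 1 can invade but species 2 cannot.

species 1 excludes species 2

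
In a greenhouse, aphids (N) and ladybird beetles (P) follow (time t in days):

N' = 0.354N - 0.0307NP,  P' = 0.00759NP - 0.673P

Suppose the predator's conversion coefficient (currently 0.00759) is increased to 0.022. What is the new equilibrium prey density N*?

At the interior fixed point, setting dP/dt = 0 with P > 0 fixes N* = (predator death rate)/(NP coefficient) — independent of the other coefficients.
With the change, N* = 0.673/0.022 = 30.6; it falls from 88.7.

N* ≈ 30.6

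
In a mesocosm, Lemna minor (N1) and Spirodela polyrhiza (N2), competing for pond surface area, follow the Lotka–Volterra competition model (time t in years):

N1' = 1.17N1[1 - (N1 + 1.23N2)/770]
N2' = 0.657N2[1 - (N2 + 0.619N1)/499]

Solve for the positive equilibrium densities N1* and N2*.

Setting both brackets to zero gives the nullclines N1 + 1.23N2 = 770 and 0.619N1 + N2 = 499.
Substituting N2 = 499 - 0.619N1 into the first: N1(1 - 1.23·0.619) = 770 - 1.23·499.
So N1* = 156/0.239 = 655, and then N2* = 499 - 0.619·655 = 93.7.

N1* ≈ 655, N2* ≈ 93.7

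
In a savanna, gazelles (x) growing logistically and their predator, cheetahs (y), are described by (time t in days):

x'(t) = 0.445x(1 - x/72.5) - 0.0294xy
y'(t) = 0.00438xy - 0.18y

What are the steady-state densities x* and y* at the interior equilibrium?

From dy/dt = 0 with y > 0: 0.00438x* = 0.18, so x* = 41.1.
Substitute into dx/dt = 0: 0.445(1 - 41.1/72.5) = 0.0294y*.
The bracket is 0.433, giving y* = 0.193/0.0294 = 6.56.

x* ≈ 41.1, y* ≈ 6.56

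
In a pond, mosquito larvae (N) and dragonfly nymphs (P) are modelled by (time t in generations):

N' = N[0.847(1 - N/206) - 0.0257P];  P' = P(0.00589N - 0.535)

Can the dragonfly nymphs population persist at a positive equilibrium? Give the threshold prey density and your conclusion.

The predator equation gives dP/dt > 0 only when N > 0.535/0.00589 = 90.8.
Without the predator, N → K = 206. Since 206 > 90.8, the predator can invade and persist.

Threshold N = 90.8; K > 90.8, so yes, the predator persists.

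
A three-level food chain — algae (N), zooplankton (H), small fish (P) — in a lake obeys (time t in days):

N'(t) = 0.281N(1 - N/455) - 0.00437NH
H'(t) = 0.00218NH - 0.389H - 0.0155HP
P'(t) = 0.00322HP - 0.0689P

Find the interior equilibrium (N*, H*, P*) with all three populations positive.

N* ≈ 304, H* ≈ 21.4, P* ≈ 17.6

From dP/dt = 0: 0.00322H* = 0.0689, so H* = 21.4.
From dN/dt = 0: 0.281(1 - N*/455) = 0.00437·21.4, giving N* = 455·(1 - 0.333) = 304.
From dH/dt = 0: 0.00218·304 - 0.389 = 0.0155P*, so P* = 0.273/0.0155 = 17.6.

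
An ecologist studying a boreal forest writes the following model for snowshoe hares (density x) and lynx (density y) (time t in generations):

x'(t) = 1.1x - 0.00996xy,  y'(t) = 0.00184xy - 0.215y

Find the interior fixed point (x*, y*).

Set dy/dt = 0 with y > 0: 0.00184x - 0.215 = 0, so x* = 0.215/0.00184 = 117.
Set dx/dt = 0 with x > 0: 1.1 - 0.00996y = 0, so y* = 1.1/0.00996 = 110.

x* ≈ 117, y* ≈ 110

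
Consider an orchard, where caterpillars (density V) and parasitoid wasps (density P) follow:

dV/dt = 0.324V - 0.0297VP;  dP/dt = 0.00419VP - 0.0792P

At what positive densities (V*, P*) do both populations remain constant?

Set dP/dt = 0 with P > 0: 0.00419V - 0.0792 = 0, so V* = 0.0792/0.00419 = 18.9.
Set dV/dt = 0 with V > 0: 0.324 - 0.0297P = 0, so P* = 0.324/0.0297 = 10.9.

V* ≈ 18.9, P* ≈ 10.9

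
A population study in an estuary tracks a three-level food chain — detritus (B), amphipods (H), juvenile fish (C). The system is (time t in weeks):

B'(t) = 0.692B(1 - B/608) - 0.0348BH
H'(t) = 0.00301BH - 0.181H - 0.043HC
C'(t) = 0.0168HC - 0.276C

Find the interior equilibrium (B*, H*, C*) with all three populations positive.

From dC/dt = 0: 0.0168H* = 0.276, so H* = 16.4.
From dB/dt = 0: 0.692(1 - B*/608) = 0.0348·16.4, giving B* = 608·(1 - 0.826) = 106.
From dH/dt = 0: 0.00301·106 - 0.181 = 0.043C*, so C* = 0.137/0.043 = 3.19.

B* ≈ 106, H* ≈ 16.4, C* ≈ 3.19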